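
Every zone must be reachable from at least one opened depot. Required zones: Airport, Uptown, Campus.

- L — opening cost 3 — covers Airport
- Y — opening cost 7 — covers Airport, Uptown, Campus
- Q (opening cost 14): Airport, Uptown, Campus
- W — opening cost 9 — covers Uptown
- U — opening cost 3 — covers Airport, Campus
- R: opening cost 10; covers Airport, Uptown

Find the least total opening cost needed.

7

This is a weighted set-cover instance.
The greedy cost-per-new-zone heuristic would pick U and Y for 10, but a cheaper cover exists.
Y alone covers Airport, Uptown, Campus — every zone.
Total opening cost: 7.
No cover costs less than 7.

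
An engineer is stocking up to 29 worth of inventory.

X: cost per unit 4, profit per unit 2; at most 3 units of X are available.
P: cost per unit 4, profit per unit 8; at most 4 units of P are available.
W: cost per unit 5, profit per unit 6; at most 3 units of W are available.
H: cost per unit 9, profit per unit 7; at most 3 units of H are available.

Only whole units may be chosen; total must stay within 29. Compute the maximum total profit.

This is a bounded integer knapsack.
P has the best ratio (8/4); taking only P gives at most 4×8 = 32 (stopped by the supply cap of 4).
Mixing does better — 4×P and 2×W: cost 26 ≤ 29, profit 4·8 + 2·6 = 44.

44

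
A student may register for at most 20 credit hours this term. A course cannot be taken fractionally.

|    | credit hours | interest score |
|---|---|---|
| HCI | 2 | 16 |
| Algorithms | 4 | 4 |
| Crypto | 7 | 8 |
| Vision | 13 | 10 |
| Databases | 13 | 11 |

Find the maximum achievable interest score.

Take HCI, Algorithms, and Databases: credit hours 2 + 4 + 13 = 19 ≤ 20, interest score 16 + 4 + 11 = 31.
No other feasible combination does better.

31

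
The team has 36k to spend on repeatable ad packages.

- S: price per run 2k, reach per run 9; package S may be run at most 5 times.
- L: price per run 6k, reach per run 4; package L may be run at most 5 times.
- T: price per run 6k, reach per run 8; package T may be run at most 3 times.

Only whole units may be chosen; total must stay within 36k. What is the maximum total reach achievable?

73

This is a bounded integer knapsack.
S has the best ratio (9/2); taking only S gives at most 5×9 = 45 (stopped by the supply cap of 5).
Mixing does better — 5×S, 1×L, and 3×T: price 34 ≤ 36, reach 5·9 + 1·4 + 3·8 = 73.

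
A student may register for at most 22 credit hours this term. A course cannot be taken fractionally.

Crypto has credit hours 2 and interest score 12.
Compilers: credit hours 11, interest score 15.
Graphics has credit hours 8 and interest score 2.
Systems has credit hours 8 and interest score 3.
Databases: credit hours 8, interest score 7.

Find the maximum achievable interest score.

Treat it as a binary knapsack problem.
Crypto + Compilers + Databases: credit hours 2 + 11 + 8 = 21 ≤ 22, interest score 12 + 15 + 7 = 34.
Crypto + Compilers + Systems: credit hours 2 + 11 + 8 = 21 ≤ 22, interest score 12 + 15 + 3 = 30.
Crypto + Compilers + Graphics: credit hours 2 + 11 + 8 = 21 ≤ 22, interest score 12 + 15 + 2 = 29.
Best is Crypto, Compilers, and Databases with total interest score 34.

34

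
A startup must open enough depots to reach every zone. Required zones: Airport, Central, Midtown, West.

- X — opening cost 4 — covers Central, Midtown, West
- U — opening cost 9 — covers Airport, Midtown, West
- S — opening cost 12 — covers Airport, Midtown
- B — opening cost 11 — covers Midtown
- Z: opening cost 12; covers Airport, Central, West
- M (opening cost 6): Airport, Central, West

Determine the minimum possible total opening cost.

10

Choose X and M: together they cover Airport, Central, Midtown, West — every zone.
Total opening cost: 4 + 6 = 10.
No cover costs less than 10.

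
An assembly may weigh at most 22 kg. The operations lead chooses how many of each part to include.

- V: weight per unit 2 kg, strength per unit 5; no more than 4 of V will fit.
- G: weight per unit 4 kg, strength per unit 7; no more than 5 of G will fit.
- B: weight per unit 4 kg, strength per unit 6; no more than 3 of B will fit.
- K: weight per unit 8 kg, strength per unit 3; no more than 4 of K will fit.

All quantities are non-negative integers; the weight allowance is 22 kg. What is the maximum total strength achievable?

43

This is a bounded integer knapsack.
Take 3×V and 4×G: weight 22 ≤ 22, strength 3·5 + 4·7 = 43.
No other integer combination yields more.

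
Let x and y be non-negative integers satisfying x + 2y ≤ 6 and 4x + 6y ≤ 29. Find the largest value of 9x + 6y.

54

(x,y)=(6,0) is feasible, giving 54.
(x,y)=(5,0) is feasible, giving 45.
The best lattice point is (6,0), giving 54.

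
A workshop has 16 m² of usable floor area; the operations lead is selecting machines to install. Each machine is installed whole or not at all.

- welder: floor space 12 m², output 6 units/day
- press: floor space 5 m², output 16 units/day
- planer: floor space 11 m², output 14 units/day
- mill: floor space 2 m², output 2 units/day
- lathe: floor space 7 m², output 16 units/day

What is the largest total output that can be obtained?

34

Allowing fractional choices, the relaxed optimum would be about 37.1, but machines are indivisible.
press + lathe: floor space 5 + 7 = 12 ≤ 16, output 16 + 16 = 32.
press + mill + lathe: floor space 5 + 2 + 7 = 14 ≤ 16, output 16 + 2 + 16 = 34.
Best is press, mill, and lathe with total output 34.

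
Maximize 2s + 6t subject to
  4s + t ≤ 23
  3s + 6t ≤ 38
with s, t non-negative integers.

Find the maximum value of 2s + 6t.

(s,t)=(0,6) is feasible, giving 36.
(s,t)=(1,5) is feasible, giving 32.
(s,t)=(0,5) is feasible, giving 30.
The best lattice point is (0,6), giving 36.

36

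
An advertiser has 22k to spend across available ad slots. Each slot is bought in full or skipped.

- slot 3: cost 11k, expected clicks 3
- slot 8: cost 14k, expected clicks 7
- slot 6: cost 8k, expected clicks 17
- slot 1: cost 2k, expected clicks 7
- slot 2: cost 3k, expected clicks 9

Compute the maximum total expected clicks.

Take slot 6, slot 1, and slot 2: cost 8 + 2 + 3 = 13 ≤ 22, expected clicks 17 + 7 + 9 = 33.
No other feasible combination does better.

33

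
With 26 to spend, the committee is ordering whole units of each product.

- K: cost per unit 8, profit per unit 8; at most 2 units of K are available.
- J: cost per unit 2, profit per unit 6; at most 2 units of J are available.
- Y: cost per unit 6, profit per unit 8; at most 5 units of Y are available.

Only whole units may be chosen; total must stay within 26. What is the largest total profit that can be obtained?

38

1×J and 4×Y: cost 26 ≤ 26, profit 1·6 + 4·8 = 38.
2×J and 3×Y: cost 22 ≤ 26, profit 2·6 + 3·8 = 36.
Best is 38.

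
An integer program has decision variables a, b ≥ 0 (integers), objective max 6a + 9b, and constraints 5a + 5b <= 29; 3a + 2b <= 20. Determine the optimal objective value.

45

(a,b)=(0,5): 5·0+5·5=25≤29, 3·0+2·5=10≤20, objective 45.
(a,b)=(1,4): 5·1+5·4=25≤29, 3·1+2·4=11≤20, objective 42.
(a,b)=(0,4): 5·0+5·4=20≤29, 3·0+2·4=8≤20, objective 36.
No feasible integer point exceeds 45.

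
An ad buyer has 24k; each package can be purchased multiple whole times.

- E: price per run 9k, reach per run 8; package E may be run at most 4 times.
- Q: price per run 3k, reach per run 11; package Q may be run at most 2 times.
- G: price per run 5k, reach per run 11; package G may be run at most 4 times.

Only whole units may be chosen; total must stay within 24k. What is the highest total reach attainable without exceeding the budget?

This is a bounded integer knapsack.
2×Q and 3×G: price 21 ≤ 24, reach 2·11 + 3·11 = 55.
1×Q and 4×G: price 23 ≤ 24, reach 1·11 + 4·11 = 55.
Best is 55.

55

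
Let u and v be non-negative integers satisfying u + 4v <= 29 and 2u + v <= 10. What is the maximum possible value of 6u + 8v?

62

(u,v)=(1,7): 1·1+4·7=29≤29, 2·1+1·7=9≤10, objective 62.
(u,v)=(2,6): 1·2+4·6=26≤29, 2·2+1·6=10≤10, objective 60.
(u,v)=(0,7): 1·0+4·7=28≤29, 2·0+1·7=7≤10, objective 56.
The best lattice point is (1,7), giving 62.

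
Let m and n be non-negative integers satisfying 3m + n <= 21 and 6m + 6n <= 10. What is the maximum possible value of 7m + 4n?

7

Relaxing integrality, the LP optimum is 11.67 at (m,n) = (1.67, 0), which is not an integer point.
(m,n)=(1,0): 3·1+1·0=3≤21, 6·1+6·0=6≤10, objective 7.
(m,n)=(0,1): 3·0+1·1=1≤21, 6·0+6·1=6≤10, objective 4.
(m,n)=(0,0): 3·0+1·0=0≤21, 6·0+6·0=0≤10, objective 0.
The best lattice point is (1,0), giving 7.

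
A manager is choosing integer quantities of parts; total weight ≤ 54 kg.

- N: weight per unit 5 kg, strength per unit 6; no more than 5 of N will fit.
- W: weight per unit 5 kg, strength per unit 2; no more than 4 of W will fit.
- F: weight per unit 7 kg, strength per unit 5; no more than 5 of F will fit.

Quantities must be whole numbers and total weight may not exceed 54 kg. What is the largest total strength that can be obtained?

50

5×N, 1×W, and 3×F: weight 51 ≤ 54, strength 5·6 + 1·2 + 3·5 = 47.
5×N and 4×F: weight 53 ≤ 54, strength 5·6 + 4·5 = 50.
Best is 50.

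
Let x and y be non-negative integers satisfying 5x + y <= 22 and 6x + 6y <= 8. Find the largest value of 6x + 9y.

9

The continuous relaxation peaks at (0, 1.33) with value 12.00; rounding to a feasible lattice point costs some objective.
(x,y)=(0,1): 5·0+1·1=1≤22, 6·0+6·1=6≤8, objective 9.
(x,y)=(1,0): 5·1+1·0=5≤22, 6·1+6·0=6≤8, objective 6.
(x,y)=(0,0): 5·0+1·0=0≤22, 6·0+6·0=0≤8, objective 0.
No feasible integer point exceeds 9.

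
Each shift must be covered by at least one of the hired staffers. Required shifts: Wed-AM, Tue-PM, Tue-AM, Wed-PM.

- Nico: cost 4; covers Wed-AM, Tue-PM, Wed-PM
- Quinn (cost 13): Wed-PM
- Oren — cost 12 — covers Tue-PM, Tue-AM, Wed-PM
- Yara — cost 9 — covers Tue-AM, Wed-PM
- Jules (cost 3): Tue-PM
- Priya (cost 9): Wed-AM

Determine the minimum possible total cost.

Choose Nico and Yara: together they cover Wed-AM, Tue-PM, Tue-AM, Wed-PM — every shift.
Total cost: 4 + 9 = 13.
No cover costs less than 13.

13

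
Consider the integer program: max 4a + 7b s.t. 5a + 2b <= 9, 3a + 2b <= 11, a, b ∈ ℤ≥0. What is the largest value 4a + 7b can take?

28

(a,b)=(0,4): 5·0+2·4=8≤9, 3·0+2·4=8≤11, objective 28.
(a,b)=(0,3): 5·0+2·3=6≤9, 3·0+2·3=6≤11, objective 21.
Maximum is 28 at (a,b)=(0,4).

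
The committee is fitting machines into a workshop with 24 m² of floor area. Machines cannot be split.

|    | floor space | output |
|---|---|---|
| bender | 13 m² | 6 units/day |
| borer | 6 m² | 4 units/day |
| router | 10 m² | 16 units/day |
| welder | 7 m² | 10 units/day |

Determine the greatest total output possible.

Allowing fractional choices, the relaxed optimum would be about 30.5, but machines are indivisible.
router + welder: floor space 10 + 7 = 17 ≤ 24, output 16 + 10 = 26.
borer + router + welder: floor space 6 + 10 + 7 = 23 ≤ 24, output 4 + 16 + 10 = 30.
Best is borer, router, and welder with total output 30.

30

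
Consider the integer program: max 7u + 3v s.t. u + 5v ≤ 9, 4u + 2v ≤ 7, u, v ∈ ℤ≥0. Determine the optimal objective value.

10

(u,v)=(1,1): 1·1+5·1=6≤9, 4·1+2·1=6≤7, objective 10.
(u,v)=(1,0): 1·1+5·0=1≤9, 4·1+2·0=4≤7, objective 7.
(u,v)=(0,1): 1·0+5·1=5≤9, 4·0+2·1=2≤7, objective 3.
(u,v)=(0,0): 1·0+5·0=0≤9, 4·0+2·0=0≤7, objective 0.
Maximum is 10 at (u,v)=(1,1).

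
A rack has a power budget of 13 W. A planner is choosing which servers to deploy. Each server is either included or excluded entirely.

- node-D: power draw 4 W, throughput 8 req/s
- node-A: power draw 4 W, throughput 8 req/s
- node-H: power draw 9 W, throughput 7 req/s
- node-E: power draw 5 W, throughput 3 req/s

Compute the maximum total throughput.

Treat it as a binary knapsack problem.
node-D + node-A + node-E: power draw 4 + 4 + 5 = 13 ≤ 13, throughput 8 + 8 + 3 = 19.
node-D + node-A: power draw 4 + 4 = 8 ≤ 13, throughput 8 + 8 = 16.
Best is node-D, node-A, and node-E with total throughput 19.

19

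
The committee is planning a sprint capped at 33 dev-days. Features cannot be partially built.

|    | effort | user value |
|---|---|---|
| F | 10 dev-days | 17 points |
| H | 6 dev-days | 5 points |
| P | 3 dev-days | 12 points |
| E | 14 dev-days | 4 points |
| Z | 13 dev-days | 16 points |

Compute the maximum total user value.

F + H + P + Z: effort 10 + 6 + 3 + 13 = 32 ≤ 33, user value 17 + 5 + 12 + 16 = 50.
F + P + Z: effort 10 + 3 + 13 = 26 ≤ 33, user value 17 + 12 + 16 = 45.
Best is F, H, P, and Z with total user value 50.

50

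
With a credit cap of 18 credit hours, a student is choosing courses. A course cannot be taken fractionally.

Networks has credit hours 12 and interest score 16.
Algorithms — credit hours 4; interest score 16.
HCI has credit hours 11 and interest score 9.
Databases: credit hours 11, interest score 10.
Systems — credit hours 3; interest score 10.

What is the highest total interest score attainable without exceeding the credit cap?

36

Allowing fractional choices, the relaxed optimum would be about 40.7, but courses are indivisible.
Algorithms + Databases + Systems: credit hours 4 + 11 + 3 = 18 ≤ 18, interest score 16 + 10 + 10 = 36.
Algorithms + HCI + Systems: credit hours 4 + 11 + 3 = 18 ≤ 18, interest score 16 + 9 + 10 = 35.
Networks + Algorithms: credit hours 12 + 4 = 16 ≤ 18, interest score 16 + 16 = 32.
Best is Algorithms, Databases, and Systems with total interest score 36.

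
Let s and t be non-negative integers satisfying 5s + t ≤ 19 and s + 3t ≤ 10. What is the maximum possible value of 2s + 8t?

26

The continuous relaxation peaks at (0, 3.33) with value 26.67; rounding to a feasible lattice point costs some objective.
(s,t)=(1,3) is feasible, giving 26.
(s,t)=(0,3) is feasible, giving 24.
(s,t)=(2,2) is feasible, giving 20.
(s,t)=(1,2) is feasible, giving 18.
The best lattice point is (1,3), giving 26.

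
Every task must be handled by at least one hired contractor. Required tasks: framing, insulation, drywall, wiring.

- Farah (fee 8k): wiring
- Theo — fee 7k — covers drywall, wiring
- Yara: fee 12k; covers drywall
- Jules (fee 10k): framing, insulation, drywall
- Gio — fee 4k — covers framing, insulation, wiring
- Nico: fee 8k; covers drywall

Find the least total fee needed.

This is an integer covering problem.
Choose Theo and Gio: together they cover framing, insulation, drywall, wiring — every task.
Total fee: 7 + 4 = 11.
No cover costs less than 11.

11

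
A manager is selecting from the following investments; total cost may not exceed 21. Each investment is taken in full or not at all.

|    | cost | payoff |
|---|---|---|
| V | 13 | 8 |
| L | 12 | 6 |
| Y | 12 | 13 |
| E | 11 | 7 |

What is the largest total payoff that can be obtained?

13

Take Y: cost 12 ≤ 21, payoff 13.
No other feasible combination does better.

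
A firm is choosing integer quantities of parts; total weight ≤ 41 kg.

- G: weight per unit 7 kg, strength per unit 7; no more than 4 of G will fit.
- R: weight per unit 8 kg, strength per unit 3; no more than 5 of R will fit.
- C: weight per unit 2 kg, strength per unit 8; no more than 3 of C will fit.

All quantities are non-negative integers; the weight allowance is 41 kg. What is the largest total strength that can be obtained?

52

This is a bounded integer knapsack.
Take 4×G and 3×C: weight 34 ≤ 41, strength 4·7 + 3·8 = 52.
C has the best ratio (8/2) and is taken to its limit of 3; remaining capacity is filled optimally with the others.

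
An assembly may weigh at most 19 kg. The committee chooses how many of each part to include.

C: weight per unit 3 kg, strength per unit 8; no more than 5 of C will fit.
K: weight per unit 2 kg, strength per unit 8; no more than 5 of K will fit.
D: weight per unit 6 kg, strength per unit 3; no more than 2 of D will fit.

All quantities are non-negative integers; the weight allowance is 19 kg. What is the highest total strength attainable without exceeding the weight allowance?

This is a bounded integer knapsack.
K has the best ratio (8/2); taking only K gives at most 5×8 = 40 (stopped by the supply cap of 5).
Mixing does better — 3×C and 5×K: weight 19 ≤ 19, strength 3·8 + 5·8 = 64.

64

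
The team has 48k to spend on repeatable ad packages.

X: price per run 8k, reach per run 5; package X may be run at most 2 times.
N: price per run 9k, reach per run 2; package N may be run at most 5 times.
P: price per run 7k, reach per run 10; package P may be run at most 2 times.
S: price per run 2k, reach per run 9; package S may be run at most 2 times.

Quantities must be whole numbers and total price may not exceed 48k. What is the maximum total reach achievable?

2×X, 1×N, 2×P, and 2×S: price 43 ≤ 48, reach 2·5 + 1·2 + 2·10 + 2·9 = 50.
2×X, 2×P, and 2×S: price 34 ≤ 48, reach 2·5 + 2·10 + 2·9 = 48.
Best is 50.

50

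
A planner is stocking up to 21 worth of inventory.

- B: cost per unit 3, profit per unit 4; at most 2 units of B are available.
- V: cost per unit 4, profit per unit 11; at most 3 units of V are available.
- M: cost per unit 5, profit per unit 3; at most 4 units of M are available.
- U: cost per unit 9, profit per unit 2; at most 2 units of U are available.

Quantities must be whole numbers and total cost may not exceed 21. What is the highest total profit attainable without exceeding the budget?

V has the best ratio (11/4); taking only V gives at most 3×11 = 33 (stopped by the supply cap of 3).
Mixing does better — 2×B and 3×V: cost 18 ≤ 21, profit 2·4 + 3·11 = 41.

41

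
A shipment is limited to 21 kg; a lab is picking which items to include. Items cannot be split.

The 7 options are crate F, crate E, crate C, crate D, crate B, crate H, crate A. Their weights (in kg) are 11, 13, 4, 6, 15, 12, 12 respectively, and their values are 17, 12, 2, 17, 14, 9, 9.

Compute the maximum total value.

36

Allowing fractional choices, the relaxed optimum would be about 37.7, but items are indivisible.
crate D + crate B: weight 6 + 15 = 21 ≤ 21, value 17 + 14 = 31.
crate F + crate C + crate D: weight 11 + 4 + 6 = 21 ≤ 21, value 17 + 2 + 17 = 36.
crate F + crate D: weight 11 + 6 = 17 ≤ 21, value 17 + 17 = 34.
Best is crate F, crate C, and crate D with total value 36.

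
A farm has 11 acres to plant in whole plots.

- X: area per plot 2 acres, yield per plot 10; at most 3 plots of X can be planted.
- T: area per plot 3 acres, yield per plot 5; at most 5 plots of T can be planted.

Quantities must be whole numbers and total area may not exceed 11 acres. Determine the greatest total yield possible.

35

2×X and 2×T: area 10 ≤ 11, yield 2·10 + 2·5 = 30.
3×X and 1×T: area 9 ≤ 11, yield 3·10 + 1·5 = 35.
Best is 35.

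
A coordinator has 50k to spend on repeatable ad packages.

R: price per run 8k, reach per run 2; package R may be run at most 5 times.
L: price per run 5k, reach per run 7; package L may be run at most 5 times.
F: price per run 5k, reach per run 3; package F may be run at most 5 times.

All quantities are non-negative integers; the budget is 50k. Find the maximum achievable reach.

This is a bounded integer knapsack.
Take 5×L and 5×F: price 50 ≤ 50, reach 5·7 + 5·3 = 50.
L has the best ratio (7/5) and is taken to its limit of 5; remaining capacity is filled optimally with the others.

50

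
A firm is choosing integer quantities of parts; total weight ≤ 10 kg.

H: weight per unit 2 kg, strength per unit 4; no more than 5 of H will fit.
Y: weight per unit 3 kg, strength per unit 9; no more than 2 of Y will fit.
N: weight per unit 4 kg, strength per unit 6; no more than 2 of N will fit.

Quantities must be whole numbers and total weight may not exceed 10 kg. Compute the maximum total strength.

Y has the best ratio (9/3); taking only Y gives at most 2×9 = 18 (stopped by the supply cap of 2).
Mixing does better — 2×H and 2×Y: weight 10 ≤ 10, strength 2·4 + 2·9 = 26.

26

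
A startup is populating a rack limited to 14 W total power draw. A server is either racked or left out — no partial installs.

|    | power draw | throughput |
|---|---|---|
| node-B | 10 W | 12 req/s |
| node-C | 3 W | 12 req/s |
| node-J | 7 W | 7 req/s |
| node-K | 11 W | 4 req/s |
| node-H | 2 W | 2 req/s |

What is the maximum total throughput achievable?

24

Take node-B and node-C: power draw 10 + 3 = 13 ≤ 14, throughput 12 + 12 = 24.
No other feasible combination does better.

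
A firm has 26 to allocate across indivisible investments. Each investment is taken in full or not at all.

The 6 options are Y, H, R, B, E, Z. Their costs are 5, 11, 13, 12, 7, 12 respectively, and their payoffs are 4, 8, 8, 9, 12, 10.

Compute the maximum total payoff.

This is a 0-1 knapsack instance.
Take Y, E, and Z: cost 5 + 7 + 12 = 24 ≤ 26, payoff 4 + 12 + 10 = 26.
No other feasible combination does better.

26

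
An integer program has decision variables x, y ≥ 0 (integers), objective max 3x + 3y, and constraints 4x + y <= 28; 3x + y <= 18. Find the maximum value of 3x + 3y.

54

(x,y)=(0,18): 4·0+1·18=18≤28, 3·0+1·18=18≤18, objective 54.
(x,y)=(0,17): 4·0+1·17=17≤28, 3·0+1·17=17≤18, objective 51.
No feasible integer point exceeds 54.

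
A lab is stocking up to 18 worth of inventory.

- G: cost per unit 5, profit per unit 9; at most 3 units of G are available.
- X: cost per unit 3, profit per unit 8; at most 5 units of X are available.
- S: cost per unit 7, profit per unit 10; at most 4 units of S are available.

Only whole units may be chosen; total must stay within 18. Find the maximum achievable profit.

1×G and 4×X: cost 17 ≤ 18, profit 1·9 + 4·8 = 41.
5×X: cost 15 ≤ 18, profit 5·8 = 40.
Best is 41.

41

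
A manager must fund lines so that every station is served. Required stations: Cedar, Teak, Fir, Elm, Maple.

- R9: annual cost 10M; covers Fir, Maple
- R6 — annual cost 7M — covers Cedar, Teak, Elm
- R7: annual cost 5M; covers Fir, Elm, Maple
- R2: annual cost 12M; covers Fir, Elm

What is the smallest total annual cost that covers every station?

12

This is an integer covering problem.
Choose R6 and R7: together they cover Cedar, Teak, Fir, Elm, Maple — every station.
Total annual cost: 7 + 5 = 12.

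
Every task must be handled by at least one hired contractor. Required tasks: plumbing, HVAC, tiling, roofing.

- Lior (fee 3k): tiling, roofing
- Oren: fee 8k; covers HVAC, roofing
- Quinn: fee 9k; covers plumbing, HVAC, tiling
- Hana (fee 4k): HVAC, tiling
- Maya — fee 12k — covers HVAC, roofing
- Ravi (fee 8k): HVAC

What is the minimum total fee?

12

This is an integer covering problem.
The greedy cost-per-new-task heuristic would pick Lior, Hana, and Quinn for 16, but a cheaper cover exists.
Choose Lior and Quinn: together they cover plumbing, HVAC, tiling, roofing — every task.
Total fee: 3 + 9 = 12.
No cover costs less than 12.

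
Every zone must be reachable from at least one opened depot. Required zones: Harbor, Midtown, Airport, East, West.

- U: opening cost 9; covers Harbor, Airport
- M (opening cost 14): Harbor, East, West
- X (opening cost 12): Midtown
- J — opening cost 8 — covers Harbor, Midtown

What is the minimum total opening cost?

Choose U, M, and J: together they cover Harbor, Midtown, Airport, East, West — every zone.
Total opening cost: 9 + 14 + 8 = 31.
No cover costs less than 31.

31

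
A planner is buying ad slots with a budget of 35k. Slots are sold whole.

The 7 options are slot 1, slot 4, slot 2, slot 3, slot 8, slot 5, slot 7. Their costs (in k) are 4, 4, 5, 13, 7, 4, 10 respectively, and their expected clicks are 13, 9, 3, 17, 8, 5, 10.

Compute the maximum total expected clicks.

Take slot 1, slot 4, slot 3, slot 5, and slot 7: cost 4 + 4 + 13 + 4 + 10 = 35 ≤ 35, expected clicks 13 + 9 + 17 + 5 + 10 = 54.
No other feasible combination does better.

54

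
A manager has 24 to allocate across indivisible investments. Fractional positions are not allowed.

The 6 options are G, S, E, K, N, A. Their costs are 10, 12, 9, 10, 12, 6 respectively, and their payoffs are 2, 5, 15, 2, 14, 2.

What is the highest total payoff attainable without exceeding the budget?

29

S + E: cost 12 + 9 = 21 ≤ 24, payoff 5 + 15 = 20.
E + N: cost 9 + 12 = 21 ≤ 24, payoff 15 + 14 = 29.
S + N: cost 12 + 12 = 24 ≤ 24, payoff 5 + 14 = 19.
Best is E and N with total payoff 29.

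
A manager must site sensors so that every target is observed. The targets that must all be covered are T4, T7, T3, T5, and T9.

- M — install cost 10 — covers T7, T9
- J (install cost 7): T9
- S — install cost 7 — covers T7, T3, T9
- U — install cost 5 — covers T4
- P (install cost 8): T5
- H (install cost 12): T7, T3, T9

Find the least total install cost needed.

This is an integer covering problem.
Choose S, U, and P: together they cover T4, T7, T3, T5, T9 — every target.
Total install cost: 7 + 5 + 8 = 20.

20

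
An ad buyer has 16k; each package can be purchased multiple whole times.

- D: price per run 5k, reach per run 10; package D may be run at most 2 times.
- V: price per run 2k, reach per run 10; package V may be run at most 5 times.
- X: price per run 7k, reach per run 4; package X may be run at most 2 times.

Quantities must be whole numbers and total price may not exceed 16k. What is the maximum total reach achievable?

60

This is a bounded integer knapsack.
1×D and 5×V: price 15 ≤ 16, reach 1·10 + 5·10 = 60.
5×V: price 10 ≤ 16, reach 5·10 = 50.
Best is 60.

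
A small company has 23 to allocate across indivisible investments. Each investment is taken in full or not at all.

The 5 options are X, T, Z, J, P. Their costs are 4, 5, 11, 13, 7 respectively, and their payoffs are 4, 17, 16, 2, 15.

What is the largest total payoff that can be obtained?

X + T + Z: cost 4 + 5 + 11 = 20 ≤ 23, payoff 4 + 17 + 16 = 37.
X + T + P: cost 4 + 5 + 7 = 16 ≤ 23, payoff 4 + 17 + 15 = 36.
T + Z + P: cost 5 + 11 + 7 = 23 ≤ 23, payoff 17 + 16 + 15 = 48.
Best is T, Z, and P with total payoff 48.

48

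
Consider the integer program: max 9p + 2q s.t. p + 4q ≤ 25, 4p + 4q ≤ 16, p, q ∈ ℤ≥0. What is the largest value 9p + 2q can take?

(p,q)=(4,0): 1·4+4·0=4≤25, 4·4+4·0=16≤16, objective 36.
(p,q)=(3,1): 1·3+4·1=7≤25, 4·3+4·1=16≤16, objective 29.
(p,q)=(3,0): 1·3+4·0=3≤25, 4·3+4·0=12≤16, objective 27.
The best lattice point is (4,0), giving 36.

36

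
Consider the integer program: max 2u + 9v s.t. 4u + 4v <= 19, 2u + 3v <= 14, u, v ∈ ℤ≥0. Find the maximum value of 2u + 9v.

36

Relaxing integrality, the LP optimum is 42.00 at (u,v) = (0, 4.67), which is not an integer point.
(u,v)=(0,4): 4·0+4·4=16≤19, 2·0+3·4=12≤14, objective 36.
(u,v)=(1,3): 4·1+4·3=16≤19, 2·1+3·3=11≤14, objective 29.
(u,v)=(0,3): 4·0+4·3=12≤19, 2·0+3·3=9≤14, objective 27.
Maximum is 36 at (u,v)=(0,4).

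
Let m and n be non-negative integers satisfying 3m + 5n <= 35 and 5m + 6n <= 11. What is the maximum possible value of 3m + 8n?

11

(m,n)=(1,1): 3·1+5·1=8≤35, 5·1+6·1=11≤11, objective 11.
(m,n)=(0,1): 3·0+5·1=5≤35, 5·0+6·1=6≤11, objective 8.
(m,n)=(2,0): 3·2+5·0=6≤35, 5·2+6·0=10≤11, objective 6.
The best lattice point is (1,1), giving 11.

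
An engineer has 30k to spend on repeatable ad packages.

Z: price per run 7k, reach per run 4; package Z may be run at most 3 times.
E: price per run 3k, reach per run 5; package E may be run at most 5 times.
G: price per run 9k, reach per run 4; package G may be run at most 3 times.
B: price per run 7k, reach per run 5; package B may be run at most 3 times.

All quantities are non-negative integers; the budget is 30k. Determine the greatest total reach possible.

E has the best ratio (5/3); taking only E gives at most 5×5 = 25 (stopped by the supply cap of 5).
Mixing does better — 5×E and 2×B: price 29 ≤ 30, reach 5·5 + 2·5 = 35.

35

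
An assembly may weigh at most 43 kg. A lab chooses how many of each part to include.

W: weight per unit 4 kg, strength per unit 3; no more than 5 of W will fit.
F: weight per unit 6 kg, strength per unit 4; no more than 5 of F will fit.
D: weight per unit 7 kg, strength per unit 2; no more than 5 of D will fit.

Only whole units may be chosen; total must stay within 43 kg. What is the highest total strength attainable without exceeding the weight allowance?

29

This is a bounded integer knapsack.
3×W and 5×F: weight 42 ≤ 43, strength 3·3 + 5·4 = 29.
4×W and 4×F: weight 40 ≤ 43, strength 4·3 + 4·4 = 28.
Best is 29.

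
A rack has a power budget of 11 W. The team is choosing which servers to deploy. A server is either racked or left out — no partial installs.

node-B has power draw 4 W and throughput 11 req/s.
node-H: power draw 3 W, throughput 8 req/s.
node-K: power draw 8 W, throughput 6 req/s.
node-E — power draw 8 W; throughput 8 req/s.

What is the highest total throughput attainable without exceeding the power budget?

19

node-B + node-H: power draw 4 + 3 = 7 ≤ 11, throughput 11 + 8 = 19.
node-H + node-K: power draw 3 + 8 = 11 ≤ 11, throughput 8 + 6 = 14.
node-H + node-E: power draw 3 + 8 = 11 ≤ 11, throughput 8 + 8 = 16.
Best is node-B and node-H with total throughput 19.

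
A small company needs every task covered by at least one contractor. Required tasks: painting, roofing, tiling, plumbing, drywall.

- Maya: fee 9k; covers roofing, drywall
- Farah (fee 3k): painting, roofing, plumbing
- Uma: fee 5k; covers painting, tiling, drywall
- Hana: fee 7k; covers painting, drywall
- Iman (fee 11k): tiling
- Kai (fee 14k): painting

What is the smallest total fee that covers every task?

Choose Farah and Uma: together they cover painting, roofing, tiling, plumbing, drywall — every task.
Total fee: 3 + 5 = 8.

8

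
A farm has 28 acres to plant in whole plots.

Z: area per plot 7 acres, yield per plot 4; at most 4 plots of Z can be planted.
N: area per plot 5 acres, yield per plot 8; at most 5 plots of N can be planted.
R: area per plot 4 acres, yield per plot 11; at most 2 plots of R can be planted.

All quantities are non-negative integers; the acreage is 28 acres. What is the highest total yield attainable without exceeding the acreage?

Take 4×N and 2×R: area 28 ≤ 28, yield 4·8 + 2·11 = 54.
R has the best ratio (11/4) and is taken to its limit of 2; remaining capacity is filled optimally with the others.

54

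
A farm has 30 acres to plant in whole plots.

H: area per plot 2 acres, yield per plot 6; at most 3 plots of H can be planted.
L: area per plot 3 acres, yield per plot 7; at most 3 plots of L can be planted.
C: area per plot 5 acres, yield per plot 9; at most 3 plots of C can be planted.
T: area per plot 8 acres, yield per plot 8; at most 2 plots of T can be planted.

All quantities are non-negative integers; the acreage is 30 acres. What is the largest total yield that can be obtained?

66

This is a bounded integer knapsack.
2×H, 3×L, and 3×C: area 28 ≤ 30, yield 2·6 + 3·7 + 3·9 = 60.
3×H, 3×L, and 3×C: area 30 ≤ 30, yield 3·6 + 3·7 + 3·9 = 66.
Best is 66.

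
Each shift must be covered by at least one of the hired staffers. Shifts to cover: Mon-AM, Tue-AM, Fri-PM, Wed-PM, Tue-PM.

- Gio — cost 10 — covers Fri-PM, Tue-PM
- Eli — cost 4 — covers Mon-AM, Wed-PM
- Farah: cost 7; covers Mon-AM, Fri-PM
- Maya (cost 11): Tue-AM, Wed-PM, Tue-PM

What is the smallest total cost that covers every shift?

This is an integer covering problem.
The greedy cost-per-new-shift heuristic would pick Eli, Gio, and Maya for 25, but a cheaper cover exists.
Choose Farah and Maya: together they cover Mon-AM, Tue-AM, Fri-PM, Wed-PM, Tue-PM — every shift.
Total cost: 7 + 11 = 18.
No cover costs less than 18.

18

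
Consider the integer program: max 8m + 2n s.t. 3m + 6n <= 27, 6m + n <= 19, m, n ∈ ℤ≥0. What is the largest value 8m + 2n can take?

Relaxing integrality, the LP optimum is 27.45 at (m,n) = (2.64, 3.18), which is not an integer point.
(m,n)=(3,1): 3·3+6·1=15≤27, 6·3+1·1=19≤19, objective 26.
(m,n)=(3,0): 3·3+6·0=9≤27, 6·3+1·0=18≤19, objective 24.
(m,n)=(2,3): 3·2+6·3=24≤27, 6·2+1·3=15≤19, objective 22.
The best lattice point is (3,1), giving 26.

26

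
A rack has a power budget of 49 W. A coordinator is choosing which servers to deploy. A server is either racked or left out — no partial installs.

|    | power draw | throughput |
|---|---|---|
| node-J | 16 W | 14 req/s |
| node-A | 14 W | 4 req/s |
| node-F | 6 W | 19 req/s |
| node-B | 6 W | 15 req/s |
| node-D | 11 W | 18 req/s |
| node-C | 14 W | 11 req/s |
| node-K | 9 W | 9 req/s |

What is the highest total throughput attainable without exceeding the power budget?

75

Take node-J, node-F, node-B, node-D, and node-K: power draw 16 + 6 + 6 + 11 + 9 = 48 ≤ 49, throughput 14 + 19 + 15 + 18 + 9 = 75.
No other feasible combination does better.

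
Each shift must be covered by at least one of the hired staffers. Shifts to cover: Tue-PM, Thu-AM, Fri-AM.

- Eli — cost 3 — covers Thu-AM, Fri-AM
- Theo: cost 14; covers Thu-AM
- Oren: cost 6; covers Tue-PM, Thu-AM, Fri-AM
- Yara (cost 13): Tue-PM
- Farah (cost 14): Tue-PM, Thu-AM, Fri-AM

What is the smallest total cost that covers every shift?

This is a weighted set-cover instance.
The greedy cost-per-new-shift heuristic would pick Eli and Oren for 9, but a cheaper cover exists.
Oren alone covers Tue-PM, Thu-AM, Fri-AM — every shift.
Total cost: 6.
No cover costs less than 6.

6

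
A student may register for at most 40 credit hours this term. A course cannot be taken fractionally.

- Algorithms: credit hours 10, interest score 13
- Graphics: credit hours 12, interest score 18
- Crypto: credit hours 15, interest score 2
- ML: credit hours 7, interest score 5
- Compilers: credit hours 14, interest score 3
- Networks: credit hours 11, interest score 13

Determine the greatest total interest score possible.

Take Algorithms, Graphics, ML, and Networks: credit hours 10 + 12 + 7 + 11 = 40 ≤ 40, interest score 13 + 18 + 5 + 13 = 49.
No other feasible combination does better.

49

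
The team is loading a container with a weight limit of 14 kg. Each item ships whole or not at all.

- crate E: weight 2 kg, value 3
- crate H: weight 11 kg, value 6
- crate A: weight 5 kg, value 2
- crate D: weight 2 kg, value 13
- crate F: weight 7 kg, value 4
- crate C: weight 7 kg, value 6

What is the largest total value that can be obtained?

Take crate E, crate D, and crate C: weight 2 + 2 + 7 = 11 ≤ 14, value 3 + 13 + 6 = 22.
No other feasible combination does better.

22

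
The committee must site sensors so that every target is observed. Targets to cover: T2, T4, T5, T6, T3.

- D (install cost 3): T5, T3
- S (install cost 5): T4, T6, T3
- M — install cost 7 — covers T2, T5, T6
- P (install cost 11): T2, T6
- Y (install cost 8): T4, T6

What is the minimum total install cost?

12

Choose S and M: together they cover T2, T4, T5, T6, T3 — every target.
Total install cost: 5 + 7 = 12.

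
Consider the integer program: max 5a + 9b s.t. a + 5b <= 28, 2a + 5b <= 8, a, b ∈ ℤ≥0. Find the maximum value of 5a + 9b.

20

(a,b)=(4,0): 1·4+5·0=4≤28, 2·4+5·0=8≤8, objective 20.
(a,b)=(3,0): 1·3+5·0=3≤28, 2·3+5·0=6≤8, objective 15.
The best lattice point is (4,0), giving 20.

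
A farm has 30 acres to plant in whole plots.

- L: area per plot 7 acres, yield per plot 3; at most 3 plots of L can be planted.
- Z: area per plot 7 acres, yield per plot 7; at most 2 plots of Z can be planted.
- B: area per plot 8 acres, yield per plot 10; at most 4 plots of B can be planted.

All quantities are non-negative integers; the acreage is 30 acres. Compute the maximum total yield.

34

B has the best ratio (10/8); taking only B gives at most 3×10 = 30 (stopped by the area limit).
Mixing does better — 2×Z and 2×B: area 30 ≤ 30, yield 2·7 + 2·10 = 34.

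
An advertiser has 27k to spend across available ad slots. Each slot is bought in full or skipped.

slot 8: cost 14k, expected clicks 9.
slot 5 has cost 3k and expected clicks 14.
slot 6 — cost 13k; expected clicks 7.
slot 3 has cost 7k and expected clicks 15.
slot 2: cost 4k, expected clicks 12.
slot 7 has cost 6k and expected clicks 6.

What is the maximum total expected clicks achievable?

Treat it as a binary knapsack problem.
slot 5 + slot 3 + slot 2 + slot 7: cost 3 + 7 + 4 + 6 = 20 ≤ 27, expected clicks 14 + 15 + 12 + 6 = 47.
slot 5 + slot 6 + slot 3 + slot 2: cost 3 + 13 + 7 + 4 = 27 ≤ 27, expected clicks 14 + 7 + 15 + 12 = 48.
slot 5 + slot 3 + slot 2: cost 3 + 7 + 4 = 14 ≤ 27, expected clicks 14 + 15 + 12 = 41.
Best is slot 5, slot 6, slot 3, and slot 2 with total expected clicks 48.

48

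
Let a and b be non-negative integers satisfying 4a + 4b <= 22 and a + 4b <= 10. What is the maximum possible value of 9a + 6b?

45

Relaxing integrality, the LP optimum is 49.50 at (a,b) = (5.5, 0), which is not an integer point.
(a,b)=(5,0) is feasible, giving 45.
(a,b)=(4,1) is feasible, giving 42.
(a,b)=(4,0) is feasible, giving 36.
The best lattice point is (5,0), giving 45.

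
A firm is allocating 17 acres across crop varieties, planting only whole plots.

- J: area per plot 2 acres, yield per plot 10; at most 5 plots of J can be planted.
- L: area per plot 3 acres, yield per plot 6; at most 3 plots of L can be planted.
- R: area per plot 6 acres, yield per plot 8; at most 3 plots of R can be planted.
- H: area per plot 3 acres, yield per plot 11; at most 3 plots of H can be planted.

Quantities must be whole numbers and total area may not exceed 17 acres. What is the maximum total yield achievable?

4×J and 3×H: area 17 ≤ 17, yield 4·10 + 3·11 = 73.
5×J and 2×H: area 16 ≤ 17, yield 5·10 + 2·11 = 72.
Best is 73.

73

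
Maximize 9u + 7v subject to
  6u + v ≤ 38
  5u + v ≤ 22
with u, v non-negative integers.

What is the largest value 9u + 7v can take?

(u,v)=(0,22): 6·0+1·22=22≤38, 5·0+1·22=22≤22, objective 154.
(u,v)=(0,21): 6·0+1·21=21≤38, 5·0+1·21=21≤22, objective 147.
The best lattice point is (0,22), giving 154.

154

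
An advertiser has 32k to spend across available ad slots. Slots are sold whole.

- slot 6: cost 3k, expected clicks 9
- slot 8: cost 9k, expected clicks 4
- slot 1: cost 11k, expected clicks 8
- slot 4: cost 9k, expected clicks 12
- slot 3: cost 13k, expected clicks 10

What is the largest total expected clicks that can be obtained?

33

This is an integer program with binary decision variables.
Allowing fractional choices, the relaxed optimum would be about 36.1, but ad slots are indivisible.
slot 6 + slot 4 + slot 3: cost 3 + 9 + 13 = 25 ≤ 32, expected clicks 9 + 12 + 10 = 31.
slot 6 + slot 1 + slot 4: cost 3 + 11 + 9 = 23 ≤ 32, expected clicks 9 + 8 + 12 = 29.
slot 6 + slot 8 + slot 1 + slot 4: cost 3 + 9 + 11 + 9 = 32 ≤ 32, expected clicks 9 + 4 + 8 + 12 = 33.
Best is slot 6, slot 8, slot 1, and slot 4 with total expected clicks 33.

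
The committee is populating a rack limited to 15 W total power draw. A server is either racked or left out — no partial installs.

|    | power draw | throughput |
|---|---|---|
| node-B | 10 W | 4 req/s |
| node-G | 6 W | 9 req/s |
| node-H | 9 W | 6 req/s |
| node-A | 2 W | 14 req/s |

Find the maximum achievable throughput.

23

This is a 0-1 knapsack instance.
node-B + node-A: power draw 10 + 2 = 12 ≤ 15, throughput 4 + 14 = 18.
node-G + node-A: power draw 6 + 2 = 8 ≤ 15, throughput 9 + 14 = 23.
node-H + node-A: power draw 9 + 2 = 11 ≤ 15, throughput 6 + 14 = 20.
Best is node-G and node-A with total throughput 23.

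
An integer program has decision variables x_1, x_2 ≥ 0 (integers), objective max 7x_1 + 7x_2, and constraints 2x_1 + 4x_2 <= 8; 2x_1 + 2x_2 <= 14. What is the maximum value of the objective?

(x_1,x_2)=(4,0) is feasible, giving 28.
(x_1,x_2)=(3,0) is feasible, giving 21.
The best lattice point is (4,0), giving 28.

28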